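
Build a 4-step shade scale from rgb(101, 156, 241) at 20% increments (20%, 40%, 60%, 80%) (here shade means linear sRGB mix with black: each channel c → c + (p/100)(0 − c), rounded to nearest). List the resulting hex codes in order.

20%: (101 − 20.2 = 80.8→81, 156 − 31.2 = 124.8→125, 241 − 48.2 = 192.8→193) → #517DC1
40%: (101 − 40.4 = 60.6→61, 156 − 62.4 = 93.6→94, 241 − 96.4 = 144.6→145) → #3D5E91
60%: (101 − 60.6 = 40.4→40, 156 − 93.6 = 62.4→62, 241 − 144.6 = 96.4→96) → #283E60
80%: (101 − 80.8 = 20.2→20, 156 − 124.8 = 31.2→31, 241 − 192.8 = 48.2→48) → #141F30

#517DC1, #3D5E91, #283E60, #141F30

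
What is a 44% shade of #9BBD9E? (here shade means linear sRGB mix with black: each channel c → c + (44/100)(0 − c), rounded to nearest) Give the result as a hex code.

#576A58

#9BBD9E is rgb(155, 189, 158).
A 44% shade moves each channel 44% toward 0:
  R: 155 + 0.44×(0−155) = 155 − 68.2 = 86.8 → 87
  G: 189 + 0.44×(0−189) = 189 − 83.16 = 105.84 → 106
  B: 158 − 69.52 = 88.48 → 88
rgb(87, 106, 88) = #576A58.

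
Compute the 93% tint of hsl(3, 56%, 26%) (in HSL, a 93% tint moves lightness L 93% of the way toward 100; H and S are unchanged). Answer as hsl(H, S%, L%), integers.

hsl(3, 56%, 95%)

L moves 93% from 26 toward 100: 26 + 68.82 = 94.82 → 95.
H and S are unchanged.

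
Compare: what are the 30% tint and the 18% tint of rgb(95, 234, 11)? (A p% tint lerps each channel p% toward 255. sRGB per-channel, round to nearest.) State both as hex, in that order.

30% tint:
  R: 95 + 0.3×(255−95) = 95 + 48 = 143 → 143
  G: 234 + 6.3 = 240.3 → 240
  B: 11 + 73.2 = 84.2 → 84
  → #8FF054
18% tint:
  R: 95 + 0.18×(255−95) = 95 + 28.8 = 123.8 → 124
  G: 234 + 0.18×(255−234) = 234 + 3.78 = 237.78 → 238
  B: 11 + 0.18×(255−11) = 11 + 43.92 = 54.92 → 55
  → #7CEE37

#8FF054, #7CEE37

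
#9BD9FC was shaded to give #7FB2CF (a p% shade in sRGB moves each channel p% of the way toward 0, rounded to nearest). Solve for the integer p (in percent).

18%

#9BD9FC is rgb(155, 217, 252); #7FB2CF is rgb(127, 178, 207).
On the B channel (widest range): 207 ≈ 252 + (p/100)(0 − 252), so p ≈ 100×(207 − 252)/(0 − 252) = -4500/-252 = 17.86.
p = 18 reproduces all three channels after rounding.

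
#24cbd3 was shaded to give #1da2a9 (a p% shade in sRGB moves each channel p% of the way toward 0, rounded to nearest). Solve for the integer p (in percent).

20%

#24cbd3 is rgb(36, 203, 211); #1da2a9 is rgb(29, 162, 169).
On the B channel (widest range): 169 ≈ 211 + (p/100)(0 − 211), so p ≈ 100×(169 − 211)/(0 − 211) = -4200/-211 = 19.91.
p = 20 reproduces all three channels after rounding.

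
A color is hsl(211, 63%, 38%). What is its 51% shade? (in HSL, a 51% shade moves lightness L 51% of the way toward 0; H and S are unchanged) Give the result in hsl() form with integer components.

hsl(211, 63%, 19%)

L moves 51% from 38 toward 0: 38 − 19.38 = 18.62 → 19.
H and S are unchanged.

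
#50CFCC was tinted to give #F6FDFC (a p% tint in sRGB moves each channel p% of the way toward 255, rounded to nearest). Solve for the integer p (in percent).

95%

#50CFCC is rgb(80, 207, 204); #F6FDFC is rgb(246, 253, 252).
On the R channel (widest range): 246 ≈ 80 + (p/100)(255 − 80), so p ≈ 100×(246 − 80)/(255 − 80) = 16600/175 = 94.86.
p = 95 reproduces all three channels after rounding.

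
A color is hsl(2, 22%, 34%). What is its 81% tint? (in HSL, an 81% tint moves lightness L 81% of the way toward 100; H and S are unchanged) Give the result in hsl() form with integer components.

L moves 81% from 34 toward 100: 34 + 53.46 = 87.46 → 87.
H and S are unchanged.

hsl(2, 22%, 87%)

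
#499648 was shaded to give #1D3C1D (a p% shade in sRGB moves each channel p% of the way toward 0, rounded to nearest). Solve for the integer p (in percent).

60%

#499648 is rgb(73, 150, 72); #1D3C1D is rgb(29, 60, 29).
On the G channel (widest range): 60 ≈ 150 + (p/100)(0 − 150), so p ≈ 100×(60 − 150)/(0 − 150) = -9000/-150 = 60.00.
p = 60 reproduces all three channels after rounding.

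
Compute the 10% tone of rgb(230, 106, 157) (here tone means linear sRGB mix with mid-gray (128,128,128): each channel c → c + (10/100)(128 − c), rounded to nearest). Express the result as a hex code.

#dc6c9a

Per channel, c → c + 0.1(128 − c):
  R: 230 + 0.1×(128−230) = 230 − 10.2 = 219.8 → 220
  G: 106 + 0.1×(128−106) = 106 + 2.2 = 108.2 → 108
  B: 157 + 0.1×(128−157) = 157 − 2.9 = 154.1 → 154
rgb(220, 108, 154) = #dc6c9a.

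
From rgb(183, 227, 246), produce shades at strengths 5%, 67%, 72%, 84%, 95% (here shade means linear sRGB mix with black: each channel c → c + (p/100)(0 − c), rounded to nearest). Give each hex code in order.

#aed8ea, #3c4b51, #334045, #1d2427, #090b0c

5%: (183 − 9.15 = 173.85→174, 227 − 11.35 = 215.65→216, 246 − 12.3 = 233.7→234) → #aed8ea
67%: (183 − 122.61 = 60.39→60, 227 − 152.09 = 74.91→75, 246 − 164.82 = 81.18→81) → #3c4b51
72%: (183 − 131.76 = 51.24→51, 227 − 163.44 = 63.56→64, 246 − 177.12 = 68.88→69) → #334045
84%: (183 − 153.72 = 29.28→29, 227 − 190.68 = 36.32→36, 246 − 206.64 = 39.36→39) → #1d2427
95%: (183 − 173.85 = 9.15→9, 227 − 215.65 = 11.35→11, 246 − 233.7 = 12.3→12) → #090b0c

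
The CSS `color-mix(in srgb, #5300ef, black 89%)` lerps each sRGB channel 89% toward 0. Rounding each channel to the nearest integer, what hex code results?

#09001a

#5300ef is rgb(83, 0, 239).
Lerp each channel 89% toward 0:
  R: 83 + 0.89×(0−83) = 83 − 73.87 = 9.13 → 9
  G: 0 + 0 = 0 → 0
  B: 239 + 0.89×(0−239) = 239 − 212.71 = 26.29 → 26
rgb(9, 0, 26) = #09001a.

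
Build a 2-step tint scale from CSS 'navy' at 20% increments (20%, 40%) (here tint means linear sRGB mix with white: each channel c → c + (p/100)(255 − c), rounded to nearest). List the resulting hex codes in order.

#333399, #6666b3

CSS navy is rgb(0, 0, 128).
20%: (0 + 51 = 51→51, 0 + 51 = 51→51, 128 + 25.4 = 153.4→153) → #333399
40%: (0 + 102 = 102→102, 0 + 102 = 102→102, 128 + 50.8 = 178.8→179) → #6666b3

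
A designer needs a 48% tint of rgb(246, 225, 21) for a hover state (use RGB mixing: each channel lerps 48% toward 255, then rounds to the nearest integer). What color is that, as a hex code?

#FAEF85

A 48% tint moves each channel 48% toward 255:
  R: 246 + 4.32 = 250.32 → 250
  G: 225 + 14.4 = 239.4 → 239
  B: 21 + 0.48×(255−21) = 21 + 112.32 = 133.32 → 133
rgb(250, 239, 133) = #FAEF85.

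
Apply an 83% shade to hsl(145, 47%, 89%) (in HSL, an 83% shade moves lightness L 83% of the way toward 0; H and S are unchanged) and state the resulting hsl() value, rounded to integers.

hsl(145, 47%, 15%)

L moves 83% from 89 toward 0: 89 − 73.87 = 15.13 → 15.
H and S are unchanged.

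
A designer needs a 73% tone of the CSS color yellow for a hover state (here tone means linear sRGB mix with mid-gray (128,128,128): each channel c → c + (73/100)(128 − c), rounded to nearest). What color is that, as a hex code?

CSS yellow is rgb(255, 255, 0).
Lerp each channel 73% toward 128:
  R: 255 + 0.73×(128−255) = 255 − 92.71 = 162.29 → 162
  G: 255 + 0.73×(128−255) = 255 − 92.71 = 162.29 → 162
  B: 0 + 0.73×(128−0) = 0 + 93.44 = 93.44 → 93
rgb(162, 162, 93) = #A2A25D.

#A2A25D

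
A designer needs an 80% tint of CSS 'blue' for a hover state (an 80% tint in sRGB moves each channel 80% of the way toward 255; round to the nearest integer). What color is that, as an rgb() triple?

rgb(204, 204, 255)

CSS blue is rgb(0, 0, 255).
Per channel, c → c + 0.8(255 − c):
  R: 0 + 0.8×(255−0) = 0 + 204 = 204 → 204
  G: 0 + 0.8×(255−0) = 0 + 204 = 204 → 204
  B: 255 + 0.8×(255−255) = 255 + 0 = 255 → 255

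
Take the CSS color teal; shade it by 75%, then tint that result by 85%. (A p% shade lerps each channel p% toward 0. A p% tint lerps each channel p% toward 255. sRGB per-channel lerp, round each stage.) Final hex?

#D9DEDE

CSS teal is rgb(0, 128, 128).
Lerp each channel 75% toward 0:
  R: 0 + 0 = 0 → 0
  G: 128 − 96 = 32 → 32
  B: 128 − 96 = 32 → 32
After the shade: rgb(0, 32, 32) = #002020.
Lerp each channel 85% toward 255:
  R: 0 + 0.85×(255−0) = 0 + 216.75 = 216.75 → 217
  G: 32 + 0.85×(255−32) = 32 + 189.55 = 221.55 → 222
  B: 32 + 189.55 = 221.55 → 222
rgb(217, 222, 222) = #D9DEDE.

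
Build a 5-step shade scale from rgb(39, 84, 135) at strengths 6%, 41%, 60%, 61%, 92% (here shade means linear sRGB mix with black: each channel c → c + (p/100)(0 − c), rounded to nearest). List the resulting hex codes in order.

6%: (39 − 2.34 = 36.66→37, 84 − 5.04 = 78.96→79, 135 − 8.1 = 126.9→127) → #254f7f
41%: (39 − 15.99 = 23.01→23, 84 − 34.44 = 49.56→50, 135 − 55.35 = 79.65→80) → #173250
60%: (39 − 23.4 = 15.6→16, 84 − 50.4 = 33.6→34, 135 − 81 = 54→54) → #102236
61%: (39 − 23.79 = 15.21→15, 84 − 51.24 = 32.76→33, 135 − 82.35 = 52.65→53) → #0f2135
92%: (39 − 35.88 = 3.12→3, 84 − 77.28 = 6.72→7, 135 − 124.2 = 10.8→11) → #03070b

#254f7f, #173250, #102236, #0f2135, #03070b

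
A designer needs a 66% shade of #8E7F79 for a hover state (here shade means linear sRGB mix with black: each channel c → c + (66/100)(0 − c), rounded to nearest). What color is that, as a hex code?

#302B29

#8E7F79 is rgb(142, 127, 121).
Lerp each channel 66% toward 0:
  R: 142 + 0.66×(0−142) = 142 − 93.72 = 48.28 → 48
  G: 127 + 0.66×(0−127) = 127 − 83.82 = 43.18 → 43
  B: 121 − 79.86 = 41.14 → 41
rgb(48, 43, 41) = #302B29.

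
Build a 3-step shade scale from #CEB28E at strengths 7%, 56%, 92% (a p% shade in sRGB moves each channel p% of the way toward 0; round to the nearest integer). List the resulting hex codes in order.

#CEB28E is rgb(206, 178, 142).
7%: (206 − 14.42 = 191.58→192, 178 − 12.46 = 165.54→166, 142 − 9.94 = 132.06→132) → #C0A684
56%: (206 − 115.36 = 90.64→91, 178 − 99.68 = 78.32→78, 142 − 79.52 = 62.48→62) → #5B4E3E
92%: (206 − 189.52 = 16.48→16, 178 − 163.76 = 14.24→14, 142 − 130.64 = 11.36→11) → #100E0B

#C0A684, #5B4E3E, #100E0B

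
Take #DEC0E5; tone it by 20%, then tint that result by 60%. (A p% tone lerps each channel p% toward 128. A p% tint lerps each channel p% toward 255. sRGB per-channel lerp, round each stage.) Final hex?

#DEC0E5 is rgb(222, 192, 229).
Per channel, c → c + 0.2(128 − c):
  R: 222 + 0.2×(128−222) = 222 − 18.8 = 203.2 → 203
  G: 192 − 12.8 = 179.2 → 179
  B: 229 − 20.2 = 208.8 → 209
After the tone: rgb(203, 179, 209) = #CBB3D1.
Per channel, c → c + 0.6(255 − c):
  R: 203 + 0.6×(255−203) = 203 + 31.2 = 234.2 → 234
  G: 179 + 0.6×(255−179) = 179 + 45.6 = 224.6 → 225
  B: 209 + 27.6 = 236.6 → 237
rgb(234, 225, 237) = #EAE1ED.

#EAE1ED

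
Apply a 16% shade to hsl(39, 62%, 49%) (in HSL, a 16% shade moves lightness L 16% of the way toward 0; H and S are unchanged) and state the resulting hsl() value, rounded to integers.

L moves 16% from 49 toward 0: 49 − 7.84 = 41.16 → 41.
H and S are unchanged.

hsl(39, 62%, 41%)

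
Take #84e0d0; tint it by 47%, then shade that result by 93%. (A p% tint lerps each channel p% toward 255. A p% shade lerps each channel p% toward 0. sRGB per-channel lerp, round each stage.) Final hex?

#84e0d0 is rgb(132, 224, 208).
A 47% tint moves each channel 47% toward 255:
  R: 132 + 0.47×(255−132) = 132 + 57.81 = 189.81 → 190
  G: 224 + 0.47×(255−224) = 224 + 14.57 = 238.57 → 239
  B: 208 + 22.09 = 230.09 → 230
After the tint: rgb(190, 239, 230) = #beefe6.
A 93% shade moves each channel 93% toward 0:
  R: 190 + 0.93×(0−190) = 190 − 176.7 = 13.3 → 13
  G: 239 + 0.93×(0−239) = 239 − 222.27 = 16.73 → 17
  B: 230 − 213.9 = 16.1 → 16
rgb(13, 17, 16) = #0d1110.

#0d1110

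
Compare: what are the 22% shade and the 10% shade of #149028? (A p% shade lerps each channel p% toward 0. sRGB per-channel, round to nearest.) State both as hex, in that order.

#10701f, #128224

#149028 is rgb(20, 144, 40).
22% shade:
  R: 20 − 4.4 = 15.6 → 16
  G: 144 + 0.22×(0−144) = 144 − 31.68 = 112.32 → 112
  B: 40 − 8.8 = 31.2 → 31
  → #10701f
10% shade:
  R: 20 − 2 = 18 → 18
  G: 144 + 0.1×(0−144) = 144 − 14.4 = 129.6 → 130
  B: 40 − 4 = 36 → 36
  → #128224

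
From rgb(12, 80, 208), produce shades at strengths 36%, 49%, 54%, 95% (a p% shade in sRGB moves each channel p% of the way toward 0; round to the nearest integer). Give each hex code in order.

36%: (12 − 4.32 = 7.68→8, 80 − 28.8 = 51.2→51, 208 − 74.88 = 133.12→133) → #083385
49%: (12 − 5.88 = 6.12→6, 80 − 39.2 = 40.8→41, 208 − 101.92 = 106.08→106) → #06296a
54%: (12 − 6.48 = 5.52→6, 80 − 43.2 = 36.8→37, 208 − 112.32 = 95.68→96) → #062560
95%: (12 − 11.4 = 0.6→1, 80 − 76 = 4→4, 208 − 197.6 = 10.4→10) → #01040a

#083385, #06296a, #062560, #01040a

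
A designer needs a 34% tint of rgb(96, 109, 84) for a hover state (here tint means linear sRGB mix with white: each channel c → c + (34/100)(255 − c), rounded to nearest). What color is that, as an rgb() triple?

rgb(150, 159, 142)

A 34% tint moves each channel 34% toward 255:
  R: 96 + 54.06 = 150.06 → 150
  G: 109 + 49.64 = 158.64 → 159
  B: 84 + 58.14 = 142.14 → 142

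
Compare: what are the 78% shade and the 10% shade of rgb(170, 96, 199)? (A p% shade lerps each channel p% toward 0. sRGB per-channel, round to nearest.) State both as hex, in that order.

#25152C, #9956B3

78% shade:
  R: 170 + 0.78×(0−170) = 170 − 132.6 = 37.4 → 37
  G: 96 + 0.78×(0−96) = 96 − 74.88 = 21.12 → 21
  B: 199 − 155.22 = 43.78 → 44
  → #25152C
10% shade:
  R: 170 + 0.1×(0−170) = 170 − 17 = 153 → 153
  G: 96 + 0.1×(0−96) = 96 − 9.6 = 86.4 → 86
  B: 199 − 19.9 = 179.1 → 179
  → #9956B3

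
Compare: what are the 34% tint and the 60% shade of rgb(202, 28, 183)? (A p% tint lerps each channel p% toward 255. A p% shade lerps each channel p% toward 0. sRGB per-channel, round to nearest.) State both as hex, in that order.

#dc69cf, #510b49

34% tint:
  R: 202 + 18.02 = 220.02 → 220
  G: 28 + 0.34×(255−28) = 28 + 77.18 = 105.18 → 105
  B: 183 + 24.48 = 207.48 → 207
  → #dc69cf
60% shade:
  R: 202 + 0.6×(0−202) = 202 − 121.2 = 80.8 → 81
  G: 28 − 16.8 = 11.2 → 11
  B: 183 − 109.8 = 73.2 → 73
  → #510b49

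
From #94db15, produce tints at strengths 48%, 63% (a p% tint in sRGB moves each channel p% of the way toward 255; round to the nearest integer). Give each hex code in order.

#94db15 is rgb(148, 219, 21).
48%: (148 + 51.36 = 199.36→199, 219 + 17.28 = 236.28→236, 21 + 112.32 = 133.32→133) → #c7ec85
63%: (148 + 67.41 = 215.41→215, 219 + 22.68 = 241.68→242, 21 + 147.42 = 168.42→168) → #d7f2a8

#c7ec85, #d7f2a8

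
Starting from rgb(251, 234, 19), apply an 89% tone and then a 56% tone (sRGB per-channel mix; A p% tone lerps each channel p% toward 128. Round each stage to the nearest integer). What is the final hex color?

Per channel, c → c + 0.89(128 − c):
  R: 251 + 0.89×(128−251) = 251 − 109.47 = 141.53 → 142
  G: 234 + 0.89×(128−234) = 234 − 94.34 = 139.66 → 140
  B: 19 + 97.01 = 116.01 → 116
After the tone: rgb(142, 140, 116) = #8E8C74.
Per channel, c → c + 0.56(128 − c):
  R: 142 + 0.56×(128−142) = 142 − 7.84 = 134.16 → 134
  G: 140 − 6.72 = 133.28 → 133
  B: 116 + 0.56×(128−116) = 116 + 6.72 = 122.72 → 123
rgb(134, 133, 123) = #86857B.

#86857B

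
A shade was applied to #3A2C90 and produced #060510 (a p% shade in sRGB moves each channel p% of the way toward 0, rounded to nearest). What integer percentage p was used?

#3A2C90 is rgb(58, 44, 144); #060510 is rgb(6, 5, 16).
On the B channel (widest range): 16 ≈ 144 + (p/100)(0 − 144), so p ≈ 100×(16 − 144)/(0 − 144) = -12800/-144 = 88.89.
p = 89 reproduces all three channels after rounding.

89%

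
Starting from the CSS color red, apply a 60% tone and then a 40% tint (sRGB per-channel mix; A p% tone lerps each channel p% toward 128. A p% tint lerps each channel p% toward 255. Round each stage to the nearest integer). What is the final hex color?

#d19494

CSS red is rgb(255, 0, 0).
Lerp each channel 60% toward 128:
  R: 255 − 76.2 = 178.8 → 179
  G: 0 + 76.8 = 76.8 → 77
  B: 0 + 76.8 = 76.8 → 77
After the tone: rgb(179, 77, 77) = #b34d4d.
A 40% tint moves each channel 40% toward 255:
  R: 179 + 0.4×(255−179) = 179 + 30.4 = 209.4 → 209
  G: 77 + 0.4×(255−77) = 77 + 71.2 = 148.2 → 148
  B: 77 + 0.4×(255−77) = 77 + 71.2 = 148.2 → 148
rgb(209, 148, 148) = #d19494.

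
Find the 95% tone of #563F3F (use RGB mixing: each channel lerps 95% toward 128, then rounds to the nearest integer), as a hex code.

#7E7D7D

#563F3F is rgb(86, 63, 63).
A 95% tone moves each channel 95% toward 128:
  R: 86 + 0.95×(128−86) = 86 + 39.9 = 125.9 → 126
  G: 63 + 0.95×(128−63) = 63 + 61.75 = 124.75 → 125
  B: 63 + 0.95×(128−63) = 63 + 61.75 = 124.75 → 125
rgb(126, 125, 125) = #7E7D7D.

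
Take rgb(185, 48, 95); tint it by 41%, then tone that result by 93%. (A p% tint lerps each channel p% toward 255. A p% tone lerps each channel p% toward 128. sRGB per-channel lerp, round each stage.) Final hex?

Per channel, c → c + 0.41(255 − c):
  R: 185 + 28.7 = 213.7 → 214
  G: 48 + 84.87 = 132.87 → 133
  B: 95 + 0.41×(255−95) = 95 + 65.6 = 160.6 → 161
After the tint: rgb(214, 133, 161) = #d685a1.
A 93% tone moves each channel 93% toward 128:
  R: 214 − 79.98 = 134.02 → 134
  G: 133 − 4.65 = 128.35 → 128
  B: 161 − 30.69 = 130.31 → 130
rgb(134, 128, 130) = #868082.

#868082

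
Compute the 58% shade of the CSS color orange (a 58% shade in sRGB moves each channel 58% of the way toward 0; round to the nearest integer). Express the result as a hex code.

#6b4500

CSS orange is rgb(255, 165, 0).
A 58% shade moves each channel 58% toward 0:
  R: 255 − 147.9 = 107.1 → 107
  G: 165 + 0.58×(0−165) = 165 − 95.7 = 69.3 → 69
  B: 0 + 0 = 0 → 0
rgb(107, 69, 0) = #6b4500.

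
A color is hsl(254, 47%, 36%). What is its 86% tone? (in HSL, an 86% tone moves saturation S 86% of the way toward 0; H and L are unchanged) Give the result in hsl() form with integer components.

S moves 86% from 47 toward 0: 47 − 40.42 = 6.58 → 7.
H and L are unchanged.

hsl(254, 7%, 36%)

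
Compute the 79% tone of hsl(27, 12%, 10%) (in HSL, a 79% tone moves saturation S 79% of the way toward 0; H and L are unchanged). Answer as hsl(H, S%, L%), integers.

hsl(27, 3%, 10%)

S moves 79% from 12 toward 0: 12 − 9.48 = 2.52 → 3.
H and L are unchanged.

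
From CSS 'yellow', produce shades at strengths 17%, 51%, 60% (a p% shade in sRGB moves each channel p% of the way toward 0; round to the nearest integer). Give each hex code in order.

CSS yellow is rgb(255, 255, 0).
17%: (255 − 43.35 = 211.65→212, 255 − 43.35 = 211.65→212, 0→0) → #d4d400
51%: (255 − 130.05 = 124.95→125, 255 − 130.05 = 124.95→125, 0→0) → #7d7d00
60%: (255 − 153 = 102→102, 255 − 153 = 102→102, 0→0) → #666600

#d4d400, #7d7d00, #666600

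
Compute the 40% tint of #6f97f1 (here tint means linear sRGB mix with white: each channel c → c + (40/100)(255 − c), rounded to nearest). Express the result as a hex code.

#6f97f1 is rgb(111, 151, 241).
A 40% tint moves each channel 40% toward 255:
  R: 111 + 57.6 = 168.6 → 169
  G: 151 + 0.4×(255−151) = 151 + 41.6 = 192.6 → 193
  B: 241 + 5.6 = 246.6 → 247
rgb(169, 193, 247) = #a9c1f7.

#a9c1f7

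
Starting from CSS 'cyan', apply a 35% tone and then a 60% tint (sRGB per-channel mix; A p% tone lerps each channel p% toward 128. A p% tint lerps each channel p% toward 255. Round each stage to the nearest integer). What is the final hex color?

#abeded

CSS cyan is rgb(0, 255, 255).
Lerp each channel 35% toward 128:
  R: 0 + 0.35×(128−0) = 0 + 44.8 = 44.8 → 45
  G: 255 + 0.35×(128−255) = 255 − 44.45 = 210.55 → 211
  B: 255 − 44.45 = 210.55 → 211
After the tone: rgb(45, 211, 211) = #2dd3d3.
A 60% tint moves each channel 60% toward 255:
  R: 45 + 126 = 171 → 171
  G: 211 + 0.6×(255−211) = 211 + 26.4 = 237.4 → 237
  B: 211 + 0.6×(255−211) = 211 + 26.4 = 237.4 → 237
rgb(171, 237, 237) = #abeded.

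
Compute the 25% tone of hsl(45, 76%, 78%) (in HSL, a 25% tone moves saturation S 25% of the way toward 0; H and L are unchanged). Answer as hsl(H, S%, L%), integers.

hsl(45, 57%, 78%)

S moves 25% from 76 toward 0: 76 − 19 = 57 → 57.
H and L are unchanged.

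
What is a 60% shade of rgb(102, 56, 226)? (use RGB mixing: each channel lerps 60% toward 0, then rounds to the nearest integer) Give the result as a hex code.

A 60% shade moves each channel 60% toward 0:
  R: 102 + 0.6×(0−102) = 102 − 61.2 = 40.8 → 41
  G: 56 + 0.6×(0−56) = 56 − 33.6 = 22.4 → 22
  B: 226 + 0.6×(0−226) = 226 − 135.6 = 90.4 → 90
rgb(41, 22, 90) = #29165A.

#29165A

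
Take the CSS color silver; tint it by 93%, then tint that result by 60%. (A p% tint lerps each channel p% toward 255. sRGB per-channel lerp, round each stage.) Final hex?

#FDFDFD

CSS silver is rgb(192, 192, 192).
Per channel, c → c + 0.93(255 − c):
  R: 192 + 0.93×(255−192) = 192 + 58.59 = 250.59 → 251
  G: 192 + 0.93×(255−192) = 192 + 58.59 = 250.59 → 251
  B: 192 + 0.93×(255−192) = 192 + 58.59 = 250.59 → 251
After the tint: rgb(251, 251, 251) = #FBFBFB.
Lerp each channel 60% toward 255:
  R: 251 + 0.6×(255−251) = 251 + 2.4 = 253.4 → 253
  G: 251 + 2.4 = 253.4 → 253
  B: 251 + 2.4 = 253.4 → 253
rgb(253, 253, 253) = #FDFDFD.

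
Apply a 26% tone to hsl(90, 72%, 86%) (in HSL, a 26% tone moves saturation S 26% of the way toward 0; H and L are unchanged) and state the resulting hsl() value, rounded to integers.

hsl(90, 53%, 86%)

S moves 26% from 72 toward 0: 72 − 18.72 = 53.28 → 53.
H and L are unchanged.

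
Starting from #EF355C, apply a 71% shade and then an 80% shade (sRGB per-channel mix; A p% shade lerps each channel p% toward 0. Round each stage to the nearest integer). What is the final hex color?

#EF355C is rgb(239, 53, 92).
A 71% shade moves each channel 71% toward 0:
  R: 239 − 169.69 = 69.31 → 69
  G: 53 − 37.63 = 15.37 → 15
  B: 92 + 0.71×(0−92) = 92 − 65.32 = 26.68 → 27
After the shade: rgb(69, 15, 27) = #450F1B.
Per channel, c → c + 0.8(0 − c):
  R: 69 + 0.8×(0−69) = 69 − 55.2 = 13.8 → 14
  G: 15 + 0.8×(0−15) = 15 − 12 = 3 → 3
  B: 27 − 21.6 = 5.4 → 5
rgb(14, 3, 5) = #0E0305.

#0E0305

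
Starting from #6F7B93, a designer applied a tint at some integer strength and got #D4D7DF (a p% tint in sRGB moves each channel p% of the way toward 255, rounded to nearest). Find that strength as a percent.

#6F7B93 is rgb(111, 123, 147); #D4D7DF is rgb(212, 215, 223).
On the R channel (widest range): 212 ≈ 111 + (p/100)(255 − 111), so p ≈ 100×(212 − 111)/(255 − 111) = 10100/144 = 70.14.
p = 70 reproduces all three channels after rounding.

70%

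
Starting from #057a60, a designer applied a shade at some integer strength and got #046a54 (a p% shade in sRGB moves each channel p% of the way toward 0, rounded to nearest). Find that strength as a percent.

13%

#057a60 is rgb(5, 122, 96); #046a54 is rgb(4, 106, 84).
On the G channel (widest range): 106 ≈ 122 + (p/100)(0 − 122), so p ≈ 100×(106 − 122)/(0 − 122) = -1600/-122 = 13.11.
p = 13 reproduces all three channels after rounding.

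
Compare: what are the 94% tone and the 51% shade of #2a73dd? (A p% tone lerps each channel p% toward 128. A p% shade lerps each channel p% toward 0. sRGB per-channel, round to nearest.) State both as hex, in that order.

#2a73dd is rgb(42, 115, 221).
94% tone:
  R: 42 + 0.94×(128−42) = 42 + 80.84 = 122.84 → 123
  G: 115 + 12.22 = 127.22 → 127
  B: 221 + 0.94×(128−221) = 221 − 87.42 = 133.58 → 134
  → #7b7f86
51% shade:
  R: 42 − 21.42 = 20.58 → 21
  G: 115 + 0.51×(0−115) = 115 − 58.65 = 56.35 → 56
  B: 221 − 112.71 = 108.29 → 108
  → #15386c

#7b7f86, #15386c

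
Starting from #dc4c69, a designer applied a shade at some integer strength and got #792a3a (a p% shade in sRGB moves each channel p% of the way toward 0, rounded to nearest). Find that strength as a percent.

#dc4c69 is rgb(220, 76, 105); #792a3a is rgb(121, 42, 58).
On the R channel (widest range): 121 ≈ 220 + (p/100)(0 − 220), so p ≈ 100×(121 − 220)/(0 − 220) = -9900/-220 = 45.00.
p = 45 reproduces all three channels after rounding.

45%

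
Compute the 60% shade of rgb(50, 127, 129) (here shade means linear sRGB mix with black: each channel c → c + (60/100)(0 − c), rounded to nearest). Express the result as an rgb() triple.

rgb(20, 51, 52)

Per channel, c → c + 0.6(0 − c):
  R: 50 + 0.6×(0−50) = 50 − 30 = 20 → 20
  G: 127 − 76.2 = 50.8 → 51
  B: 129 + 0.6×(0−129) = 129 − 77.4 = 51.6 → 52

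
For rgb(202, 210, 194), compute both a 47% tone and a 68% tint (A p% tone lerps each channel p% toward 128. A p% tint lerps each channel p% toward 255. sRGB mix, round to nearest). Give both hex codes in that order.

47% tone:
  R: 202 + 0.47×(128−202) = 202 − 34.78 = 167.22 → 167
  G: 210 + 0.47×(128−210) = 210 − 38.54 = 171.46 → 171
  B: 194 + 0.47×(128−194) = 194 − 31.02 = 162.98 → 163
  → #a7aba3
68% tint:
  R: 202 + 0.68×(255−202) = 202 + 36.04 = 238.04 → 238
  G: 210 + 30.6 = 240.6 → 241
  B: 194 + 0.68×(255−194) = 194 + 41.48 = 235.48 → 235
  → #eef1eb

#a7aba3, #eef1eb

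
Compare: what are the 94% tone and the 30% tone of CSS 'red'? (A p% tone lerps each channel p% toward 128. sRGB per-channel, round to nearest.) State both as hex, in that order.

#887878, #D92626

CSS red is rgb(255, 0, 0).
94% tone:
  R: 255 + 0.94×(128−255) = 255 − 119.38 = 135.62 → 136
  G: 0 + 120.32 = 120.32 → 120
  B: 0 + 120.32 = 120.32 → 120
  → #887878
30% tone:
  R: 255 + 0.3×(128−255) = 255 − 38.1 = 216.9 → 217
  G: 0 + 0.3×(128−0) = 0 + 38.4 = 38.4 → 38
  B: 0 + 38.4 = 38.4 → 38
  → #D92626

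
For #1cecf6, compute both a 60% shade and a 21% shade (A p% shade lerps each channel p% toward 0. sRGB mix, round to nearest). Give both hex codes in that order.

#1cecf6 is rgb(28, 236, 246).
60% shade:
  R: 28 + 0.6×(0−28) = 28 − 16.8 = 11.2 → 11
  G: 236 + 0.6×(0−236) = 236 − 141.6 = 94.4 → 94
  B: 246 + 0.6×(0−246) = 246 − 147.6 = 98.4 → 98
  → #0b5e62
21% shade:
  R: 28 + 0.21×(0−28) = 28 − 5.88 = 22.12 → 22
  G: 236 + 0.21×(0−236) = 236 − 49.56 = 186.44 → 186
  B: 246 + 0.21×(0−246) = 246 − 51.66 = 194.34 → 194
  → #16bac2

#0b5e62, #16bac2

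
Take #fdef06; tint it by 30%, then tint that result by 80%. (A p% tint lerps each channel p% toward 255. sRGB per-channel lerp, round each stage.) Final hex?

#fffddc

#fdef06 is rgb(253, 239, 6).
Lerp each channel 30% toward 255:
  R: 253 + 0.3×(255−253) = 253 + 0.6 = 253.6 → 254
  G: 239 + 4.8 = 243.8 → 244
  B: 6 + 0.3×(255−6) = 6 + 74.7 = 80.7 → 81
After the tint: rgb(254, 244, 81) = #fef451.
Per channel, c → c + 0.8(255 − c):
  R: 254 + 0.8×(255−254) = 254 + 0.8 = 254.8 → 255
  G: 244 + 8.8 = 252.8 → 253
  B: 81 + 0.8×(255−81) = 81 + 139.2 = 220.2 → 220
rgb(255, 253, 220) = #fffddc.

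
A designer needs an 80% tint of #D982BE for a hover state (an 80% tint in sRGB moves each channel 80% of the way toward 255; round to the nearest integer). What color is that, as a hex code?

#F7E6F2

#D982BE is rgb(217, 130, 190).
An 80% tint moves each channel 80% toward 255:
  R: 217 + 0.8×(255−217) = 217 + 30.4 = 247.4 → 247
  G: 130 + 100 = 230 → 230
  B: 190 + 0.8×(255−190) = 190 + 52 = 242 → 242
rgb(247, 230, 242) = #F7E6F2.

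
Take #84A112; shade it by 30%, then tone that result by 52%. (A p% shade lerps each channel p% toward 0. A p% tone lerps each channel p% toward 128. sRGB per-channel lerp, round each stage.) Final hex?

#6F7949

#84A112 is rgb(132, 161, 18).
A 30% shade moves each channel 30% toward 0:
  R: 132 + 0.3×(0−132) = 132 − 39.6 = 92.4 → 92
  G: 161 − 48.3 = 112.7 → 113
  B: 18 + 0.3×(0−18) = 18 − 5.4 = 12.6 → 13
After the shade: rgb(92, 113, 13) = #5C710D.
A 52% tone moves each channel 52% toward 128:
  R: 92 + 18.72 = 110.72 → 111
  G: 113 + 0.52×(128−113) = 113 + 7.8 = 120.8 → 121
  B: 13 + 59.8 = 72.8 → 73
rgb(111, 121, 73) = #6F7949.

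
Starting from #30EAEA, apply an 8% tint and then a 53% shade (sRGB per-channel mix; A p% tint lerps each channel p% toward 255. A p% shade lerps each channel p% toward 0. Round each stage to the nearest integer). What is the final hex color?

#1F6F6F

#30EAEA is rgb(48, 234, 234).
Per channel, c → c + 0.08(255 − c):
  R: 48 + 0.08×(255−48) = 48 + 16.56 = 64.56 → 65
  G: 234 + 1.68 = 235.68 → 236
  B: 234 + 1.68 = 235.68 → 236
After the tint: rgb(65, 236, 236) = #41ECEC.
Lerp each channel 53% toward 0:
  R: 65 + 0.53×(0−65) = 65 − 34.45 = 30.55 → 31
  G: 236 − 125.08 = 110.92 → 111
  B: 236 + 0.53×(0−236) = 236 − 125.08 = 110.92 → 111
rgb(31, 111, 111) = #1F6F6F.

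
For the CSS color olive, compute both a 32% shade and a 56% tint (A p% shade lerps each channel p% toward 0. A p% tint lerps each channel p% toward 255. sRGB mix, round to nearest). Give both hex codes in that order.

#575700, #C7C78F

CSS olive is rgb(128, 128, 0).
32% shade:
  R: 128 + 0.32×(0−128) = 128 − 40.96 = 87.04 → 87
  G: 128 + 0.32×(0−128) = 128 − 40.96 = 87.04 → 87
  B: 0 + 0.32×(0−0) = 0 + 0 = 0 → 0
  → #575700
56% tint:
  R: 128 + 0.56×(255−128) = 128 + 71.12 = 199.12 → 199
  G: 128 + 71.12 = 199.12 → 199
  B: 0 + 142.8 = 142.8 → 143
  → #C7C78F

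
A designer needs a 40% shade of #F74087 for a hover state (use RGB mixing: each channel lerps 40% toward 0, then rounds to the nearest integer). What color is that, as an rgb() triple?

#F74087 is rgb(247, 64, 135).
Per channel, c → c + 0.4(0 − c):
  R: 247 + 0.4×(0−247) = 247 − 98.8 = 148.2 → 148
  G: 64 − 25.6 = 38.4 → 38
  B: 135 − 54 = 81 → 81

rgb(148, 38, 81)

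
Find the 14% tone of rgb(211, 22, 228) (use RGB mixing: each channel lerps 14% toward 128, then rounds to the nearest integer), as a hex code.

#c725d6

Lerp each channel 14% toward 128:
  R: 211 + 0.14×(128−211) = 211 − 11.62 = 199.38 → 199
  G: 22 + 14.84 = 36.84 → 37
  B: 228 + 0.14×(128−228) = 228 − 14 = 214 → 214
rgb(199, 37, 214) = #c725d6.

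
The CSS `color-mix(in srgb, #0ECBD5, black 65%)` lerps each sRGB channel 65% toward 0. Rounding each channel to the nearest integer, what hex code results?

#05474B

#0ECBD5 is rgb(14, 203, 213).
A 65% shade moves each channel 65% toward 0:
  R: 14 − 9.1 = 4.9 → 5
  G: 203 − 131.95 = 71.05 → 71
  B: 213 − 138.45 = 74.55 → 75
rgb(5, 71, 75) = #05474B.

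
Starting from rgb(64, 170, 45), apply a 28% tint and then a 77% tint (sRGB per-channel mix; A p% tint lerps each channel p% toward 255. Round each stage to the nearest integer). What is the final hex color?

Lerp each channel 28% toward 255:
  R: 64 + 0.28×(255−64) = 64 + 53.48 = 117.48 → 117
  G: 170 + 23.8 = 193.8 → 194
  B: 45 + 58.8 = 103.8 → 104
After the tint: rgb(117, 194, 104) = #75c268.
A 77% tint moves each channel 77% toward 255:
  R: 117 + 0.77×(255−117) = 117 + 106.26 = 223.26 → 223
  G: 194 + 0.77×(255−194) = 194 + 46.97 = 240.97 → 241
  B: 104 + 0.77×(255−104) = 104 + 116.27 = 220.27 → 220
rgb(223, 241, 220) = #dff1dc.

#dff1dc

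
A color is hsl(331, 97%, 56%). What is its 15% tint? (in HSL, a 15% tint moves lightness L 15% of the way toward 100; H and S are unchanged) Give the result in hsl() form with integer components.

L moves 15% from 56 toward 100: 56 + 6.6 = 62.6 → 63.
H and S are unchanged.

hsl(331, 97%, 63%)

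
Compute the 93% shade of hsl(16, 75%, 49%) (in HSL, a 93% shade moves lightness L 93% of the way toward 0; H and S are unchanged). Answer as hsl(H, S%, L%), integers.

L moves 93% from 49 toward 0: 49 − 45.57 = 3.43 → 3.
H and S are unchanged.

hsl(16, 75%, 3%)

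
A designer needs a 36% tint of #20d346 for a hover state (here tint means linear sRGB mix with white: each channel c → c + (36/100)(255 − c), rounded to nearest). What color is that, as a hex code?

#70e389

#20d346 is rgb(32, 211, 70).
Per channel, c → c + 0.36(255 − c):
  R: 32 + 0.36×(255−32) = 32 + 80.28 = 112.28 → 112
  G: 211 + 15.84 = 226.84 → 227
  B: 70 + 0.36×(255−70) = 70 + 66.6 = 136.6 → 137
rgb(112, 227, 137) = #70e389.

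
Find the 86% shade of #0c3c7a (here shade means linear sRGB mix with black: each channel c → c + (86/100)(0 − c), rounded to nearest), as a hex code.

#020811

#0c3c7a is rgb(12, 60, 122).
Per channel, c → c + 0.86(0 − c):
  R: 12 − 10.32 = 1.68 → 2
  G: 60 − 51.6 = 8.4 → 8
  B: 122 + 0.86×(0−122) = 122 − 104.92 = 17.08 → 17
rgb(2, 8, 17) = #020811.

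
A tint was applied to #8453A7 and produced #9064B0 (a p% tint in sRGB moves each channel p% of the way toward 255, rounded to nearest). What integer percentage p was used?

10%

#8453A7 is rgb(132, 83, 167); #9064B0 is rgb(144, 100, 176).
On the G channel (widest range): 100 ≈ 83 + (p/100)(255 − 83), so p ≈ 100×(100 − 83)/(255 − 83) = 1700/172 = 9.88.
p = 10 reproduces all three channels after rounding.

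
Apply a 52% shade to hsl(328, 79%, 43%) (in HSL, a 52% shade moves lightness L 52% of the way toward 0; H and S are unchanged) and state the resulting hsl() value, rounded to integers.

L moves 52% from 43 toward 0: 43 − 22.36 = 20.64 → 21.
H and S are unchanged.

hsl(328, 79%, 21%)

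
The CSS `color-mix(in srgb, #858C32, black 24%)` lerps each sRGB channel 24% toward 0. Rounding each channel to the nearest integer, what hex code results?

#656A26

#858C32 is rgb(133, 140, 50).
A 24% shade moves each channel 24% toward 0:
  R: 133 − 31.92 = 101.08 → 101
  G: 140 + 0.24×(0−140) = 140 − 33.6 = 106.4 → 106
  B: 50 + 0.24×(0−50) = 50 − 12 = 38 → 38
rgb(101, 106, 38) = #656A26.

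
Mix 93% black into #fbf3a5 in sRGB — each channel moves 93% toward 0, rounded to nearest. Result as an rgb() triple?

rgb(18, 17, 12)

#fbf3a5 is rgb(251, 243, 165).
Lerp each channel 93% toward 0:
  R: 251 − 233.43 = 17.57 → 18
  G: 243 + 0.93×(0−243) = 243 − 225.99 = 17.01 → 17
  B: 165 + 0.93×(0−165) = 165 − 153.45 = 11.55 → 12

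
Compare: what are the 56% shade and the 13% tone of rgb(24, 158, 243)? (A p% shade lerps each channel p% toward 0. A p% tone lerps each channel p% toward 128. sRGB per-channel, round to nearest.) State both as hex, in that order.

#0b466b, #269ae4

56% shade:
  R: 24 − 13.44 = 10.56 → 11
  G: 158 + 0.56×(0−158) = 158 − 88.48 = 69.52 → 70
  B: 243 − 136.08 = 106.92 → 107
  → #0b466b
13% tone:
  R: 24 + 0.13×(128−24) = 24 + 13.52 = 37.52 → 38
  G: 158 + 0.13×(128−158) = 158 − 3.9 = 154.1 → 154
  B: 243 + 0.13×(128−243) = 243 − 14.95 = 228.05 → 228
  → #269ae4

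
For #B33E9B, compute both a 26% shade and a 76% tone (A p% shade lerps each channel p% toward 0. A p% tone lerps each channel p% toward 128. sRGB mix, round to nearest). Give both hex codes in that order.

#842E73, #8C7086

#B33E9B is rgb(179, 62, 155).
26% shade:
  R: 179 + 0.26×(0−179) = 179 − 46.54 = 132.46 → 132
  G: 62 + 0.26×(0−62) = 62 − 16.12 = 45.88 → 46
  B: 155 − 40.3 = 114.7 → 115
  → #842E73
76% tone:
  R: 179 − 38.76 = 140.24 → 140
  G: 62 + 0.76×(128−62) = 62 + 50.16 = 112.16 → 112
  B: 155 − 20.52 = 134.48 → 134
  → #8C7086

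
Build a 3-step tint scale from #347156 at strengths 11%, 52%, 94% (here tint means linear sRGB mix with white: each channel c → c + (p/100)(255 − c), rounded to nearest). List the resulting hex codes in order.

#4a8169, #9ebbae, #f3f6f5

#347156 is rgb(52, 113, 86).
11%: (52 + 22.33 = 74.33→74, 113 + 15.62 = 128.62→129, 86 + 18.59 = 104.59→105) → #4a8169
52%: (52 + 105.56 = 157.56→158, 113 + 73.84 = 186.84→187, 86 + 87.88 = 173.88→174) → #9ebbae
94%: (52 + 190.82 = 242.82→243, 113 + 133.48 = 246.48→246, 86 + 158.86 = 244.86→245) → #f3f6f5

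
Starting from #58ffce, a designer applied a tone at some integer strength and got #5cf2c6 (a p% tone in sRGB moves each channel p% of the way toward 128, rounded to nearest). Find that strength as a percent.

#58ffce is rgb(88, 255, 206); #5cf2c6 is rgb(92, 242, 198).
On the G channel (widest range): 242 ≈ 255 + (p/100)(128 − 255), so p ≈ 100×(242 − 255)/(128 − 255) = -1300/-127 = 10.24.
p = 10 reproduces all three channels after rounding.

10%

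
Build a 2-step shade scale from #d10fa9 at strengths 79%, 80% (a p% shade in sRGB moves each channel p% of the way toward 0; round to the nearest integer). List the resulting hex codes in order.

#2c0323, #2a0322

#d10fa9 is rgb(209, 15, 169).
79%: (209 − 165.11 = 43.89→44, 15 − 11.85 = 3.15→3, 169 − 133.51 = 35.49→35) → #2c0323
80%: (209 − 167.2 = 41.8→42, 15 − 12 = 3→3, 169 − 135.2 = 33.8→34) → #2a0322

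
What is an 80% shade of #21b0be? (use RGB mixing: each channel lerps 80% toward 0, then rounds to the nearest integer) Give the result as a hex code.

#072326

#21b0be is rgb(33, 176, 190).
Per channel, c → c + 0.8(0 − c):
  R: 33 + 0.8×(0−33) = 33 − 26.4 = 6.6 → 7
  G: 176 − 140.8 = 35.2 → 35
  B: 190 + 0.8×(0−190) = 190 − 152 = 38 → 38
rgb(7, 35, 38) = #072326.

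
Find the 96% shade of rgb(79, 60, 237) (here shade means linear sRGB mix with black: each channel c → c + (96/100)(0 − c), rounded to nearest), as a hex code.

Lerp each channel 96% toward 0:
  R: 79 + 0.96×(0−79) = 79 − 75.84 = 3.16 → 3
  G: 60 + 0.96×(0−60) = 60 − 57.6 = 2.4 → 2
  B: 237 + 0.96×(0−237) = 237 − 227.52 = 9.48 → 9
rgb(3, 2, 9) = #030209.

#030209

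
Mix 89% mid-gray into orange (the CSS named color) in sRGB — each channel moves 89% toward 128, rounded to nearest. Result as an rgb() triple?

rgb(142, 132, 114)

CSS orange is rgb(255, 165, 0).
Lerp each channel 89% toward 128:
  R: 255 + 0.89×(128−255) = 255 − 113.03 = 141.97 → 142
  G: 165 − 32.93 = 132.07 → 132
  B: 0 + 113.92 = 113.92 → 114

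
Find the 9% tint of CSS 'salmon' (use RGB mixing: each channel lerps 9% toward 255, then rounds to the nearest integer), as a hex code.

#FA8B7F

CSS salmon is rgb(250, 128, 114).
Per channel, c → c + 0.09(255 − c):
  R: 250 + 0.09×(255−250) = 250 + 0.45 = 250.45 → 250
  G: 128 + 0.09×(255−128) = 128 + 11.43 = 139.43 → 139
  B: 114 + 0.09×(255−114) = 114 + 12.69 = 126.69 → 127
rgb(250, 139, 127) = #FA8B7F.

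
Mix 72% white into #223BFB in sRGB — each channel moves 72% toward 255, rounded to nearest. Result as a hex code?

#C1C8FE

#223BFB is rgb(34, 59, 251).
A 72% tint moves each channel 72% toward 255:
  R: 34 + 0.72×(255−34) = 34 + 159.12 = 193.12 → 193
  G: 59 + 141.12 = 200.12 → 200
  B: 251 + 0.72×(255−251) = 251 + 2.88 = 253.88 → 254
rgb(193, 200, 254) = #C1C8FE.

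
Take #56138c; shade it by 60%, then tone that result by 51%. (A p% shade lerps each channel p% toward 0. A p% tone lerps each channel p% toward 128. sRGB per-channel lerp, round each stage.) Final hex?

#56138c is rgb(86, 19, 140).
Lerp each channel 60% toward 0:
  R: 86 + 0.6×(0−86) = 86 − 51.6 = 34.4 → 34
  G: 19 + 0.6×(0−19) = 19 − 11.4 = 7.6 → 8
  B: 140 − 84 = 56 → 56
After the shade: rgb(34, 8, 56) = #220838.
Lerp each channel 51% toward 128:
  R: 34 + 0.51×(128−34) = 34 + 47.94 = 81.94 → 82
  G: 8 + 61.2 = 69.2 → 69
  B: 56 + 36.72 = 92.72 → 93
rgb(82, 69, 93) = #52455d.

#52455d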